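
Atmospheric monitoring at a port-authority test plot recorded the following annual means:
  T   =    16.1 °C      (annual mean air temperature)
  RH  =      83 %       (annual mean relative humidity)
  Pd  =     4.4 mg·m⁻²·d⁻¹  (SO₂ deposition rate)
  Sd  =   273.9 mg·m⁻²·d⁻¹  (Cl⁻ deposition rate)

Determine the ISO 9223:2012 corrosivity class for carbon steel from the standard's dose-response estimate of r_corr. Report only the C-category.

carbon steel: temperature factor f = -0.054·(6.1) = -0.3294
  Pd branch = 1.77·Pd^0.52·e^(0.02·RH+f) = 14.47 μm/a
  Cl⁻ term: 0.102·273.9^0.62·exp(0.033·83+0.04·16.1) = 97.53
  sum: 14.47 + 97.53 → r_corr = 112 μm/a
ISO 9223 Table 2 (carbon steel): 80 < 112 ≤ 200 μm/a ⇒ C5

C5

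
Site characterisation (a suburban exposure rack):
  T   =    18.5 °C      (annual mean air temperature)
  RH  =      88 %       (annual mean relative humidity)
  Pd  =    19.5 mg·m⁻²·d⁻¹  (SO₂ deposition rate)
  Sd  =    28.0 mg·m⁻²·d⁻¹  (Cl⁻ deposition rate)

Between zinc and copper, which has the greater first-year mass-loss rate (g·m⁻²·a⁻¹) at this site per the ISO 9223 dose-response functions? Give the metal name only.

copper

zinc: f(T) = -0.071·(T−10) [T>10 °C] = -0.6035
  SO₂ term: 0.0129·19.5^0.44·exp(0.046·88-0.6035) = 1.493
  Sd branch = 0.0175·Sd^0.57·e^(0.008·RH+0.085·T) = 1.139 μm/a
  r_corr = 1.493 + 1.139 = 2.632 μm/a
  mass loss = 2.632 μm/a × 7.14 g/cm³ = 18.8 g·m⁻²·a⁻¹
copper: temperature factor f = -0.080·(8.5) = -0.6800
  Pd branch = 0.0053·Pd^0.26·e^(0.059·RH+f) = 1.045 μm/a
  Sd branch = 0.01025·Sd^0.27·e^(0.036·RH+0.049·T) = 1.482 μm/a
  r_corr = 1.045 + 1.482 = 2.528 μm/a
  mass loss = 2.528 μm/a × 8.96 g/cm³ = 22.65 g·m⁻²·a⁻¹
Ordering by g·m⁻²·a⁻¹: copper (22.6) > zinc (18.8)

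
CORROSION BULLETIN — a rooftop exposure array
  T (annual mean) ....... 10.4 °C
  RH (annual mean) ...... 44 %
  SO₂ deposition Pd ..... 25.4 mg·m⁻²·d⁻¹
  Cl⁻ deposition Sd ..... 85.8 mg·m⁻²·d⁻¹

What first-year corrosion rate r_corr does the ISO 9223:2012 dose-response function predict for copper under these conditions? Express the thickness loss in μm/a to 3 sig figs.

copper: T>10 °C ⇒ hinge -0.080·(10.4−10) = -0.0320
  Pd branch = 0.0053·Pd^0.26·e^(0.059·RH+f) = 0.1596 μm/a
  Sd branch = 0.01025·Sd^0.27·e^(0.036·RH+0.049·T) = 0.2767 μm/a
  r_corr = 0.1596 + 0.2767 = 0.4363 μm/a

r_corr = 0.436 μm/a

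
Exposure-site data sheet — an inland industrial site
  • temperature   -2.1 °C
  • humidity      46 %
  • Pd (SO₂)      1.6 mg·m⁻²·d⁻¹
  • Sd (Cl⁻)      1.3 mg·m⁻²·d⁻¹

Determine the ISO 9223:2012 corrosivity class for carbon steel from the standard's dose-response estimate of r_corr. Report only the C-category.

carbon steel: T≤10 °C ⇒ hinge +0.150·(-2.1−10) = -1.8150
  sulphur-dioxide contribution → 0.9235 μm/a
  chloride contribution → 0.5035 μm/a
  total first-year rate 1.427 μm/a
ISO 9223 Table 2 (carbon steel): 1.3 < 1.43 ≤ 25 μm/a ⇒ C2

C2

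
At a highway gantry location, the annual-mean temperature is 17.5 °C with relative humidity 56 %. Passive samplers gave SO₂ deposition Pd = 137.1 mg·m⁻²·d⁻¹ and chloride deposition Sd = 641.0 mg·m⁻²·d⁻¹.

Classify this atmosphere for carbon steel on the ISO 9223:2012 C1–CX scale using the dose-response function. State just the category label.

carbon steel: temperature factor f = -0.054·(7.5) = -0.4050
  SO₂ term: 1.77·137.1^0.52·exp(0.02·56-0.4050) = 46.75
  Sd branch = 0.102·Sd^0.62·e^(0.033·RH+0.04·T) = 71.69 μm/a
  r_corr = 46.75 + 71.69 = 118.4 μm/a
ISO 9223 Table 2 (carbon steel): 80 < 118 ≤ 200 μm/a ⇒ C5

C5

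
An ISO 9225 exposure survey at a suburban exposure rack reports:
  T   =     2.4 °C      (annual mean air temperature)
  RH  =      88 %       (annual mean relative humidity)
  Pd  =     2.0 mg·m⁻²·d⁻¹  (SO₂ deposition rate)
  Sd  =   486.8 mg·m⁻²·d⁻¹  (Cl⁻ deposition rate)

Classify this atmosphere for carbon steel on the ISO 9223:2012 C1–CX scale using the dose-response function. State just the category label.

carbon steel: f(T) = +0.150·(T−10) [T≤10 °C] = -1.1400
  sulphur-dioxide contribution → 4.718 μm/a
  chloride contribution → 94.98 μm/a
  total first-year rate 99.7 μm/a
ISO 9223 Table 2 (carbon steel): 80 < 99.7 ≤ 200 μm/a ⇒ C5

C5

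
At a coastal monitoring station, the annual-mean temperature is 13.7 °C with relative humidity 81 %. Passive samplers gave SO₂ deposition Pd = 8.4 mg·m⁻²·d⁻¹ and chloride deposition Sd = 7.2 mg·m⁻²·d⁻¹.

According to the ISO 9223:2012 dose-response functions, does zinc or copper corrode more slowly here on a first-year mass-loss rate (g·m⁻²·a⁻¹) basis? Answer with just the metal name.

zinc: f(T) = -0.071·(T−10) [T>10 °C] = -0.2627
  Pd branch = 0.0129·Pd^0.44·e^(0.046·RH+f) = 1.05 μm/a
  Cl⁻ term: 0.0175·7.2^0.57·exp(0.008·81+0.085·13.7) = 0.3303
  r_corr = 1.05 + 0.3303 = 1.381 μm/a
  mass loss = 1.381 μm/a × 7.14 g/cm³ = 9.858 g·m⁻²·a⁻¹
copper: temperature factor f = -0.080·(3.7) = -0.2960
  SO₂ term: 0.0053·8.4^0.26·exp(0.059·81-0.2960) = 0.8157
  Cl⁻ term: 0.01025·7.2^0.27·exp(0.036·81+0.049·13.7) = 0.6312
  sum: 0.8157 + 0.6312 → r_corr = 1.447 μm/a
  mass loss = 1.447 μm/a × 8.96 g/cm³ = 12.96 g·m⁻²·a⁻¹
Ordering by g·m⁻²·a⁻¹: copper (13) > zinc (9.86)

zinc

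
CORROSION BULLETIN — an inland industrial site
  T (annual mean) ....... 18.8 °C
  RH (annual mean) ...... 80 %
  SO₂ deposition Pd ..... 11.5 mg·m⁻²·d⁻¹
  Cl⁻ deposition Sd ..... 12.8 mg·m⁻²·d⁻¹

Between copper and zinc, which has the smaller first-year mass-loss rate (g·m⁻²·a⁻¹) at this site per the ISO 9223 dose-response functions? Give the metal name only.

copper: T>10 °C ⇒ hinge -0.080·(18.8−10) = -0.7040
  Pd branch = 0.0053·Pd^0.26·e^(0.059·RH+f) = 0.5549 μm/a
  Cl⁻ term: 0.01025·12.8^0.27·exp(0.036·80+0.049·18.8) = 0.9131
  sum: 0.5549 + 0.9131 → r_corr = 1.468 μm/a
  mass loss = 1.468 μm/a × 8.96 g/cm³ = 13.15 g·m⁻²·a⁻¹
zinc: temperature factor f = -0.071·(8.8) = -0.6248
  SO₂ term: 0.0129·11.5^0.44·exp(0.046·80-0.6248) = 0.802
  Sd branch = 0.0175·Sd^0.57·e^(0.008·RH+0.085·T) = 0.7016 μm/a
  r_corr = 0.802 + 0.7016 = 1.504 μm/a
  mass loss = 1.504 μm/a × 7.14 g/cm³ = 10.74 g·m⁻²·a⁻¹
Ordering by g·m⁻²·a⁻¹: copper (13.2) > zinc (10.7)

zinc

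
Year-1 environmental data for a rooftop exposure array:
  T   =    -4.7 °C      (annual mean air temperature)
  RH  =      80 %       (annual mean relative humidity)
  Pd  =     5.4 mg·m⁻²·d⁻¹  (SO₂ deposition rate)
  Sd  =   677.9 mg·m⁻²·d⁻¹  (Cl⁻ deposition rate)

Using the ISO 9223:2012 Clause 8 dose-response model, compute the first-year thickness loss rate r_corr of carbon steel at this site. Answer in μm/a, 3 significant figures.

carbon steel: f(T) = +0.150·(T−10) [T≤10 °C] = -2.2050
  sulphur-dioxide contribution → 2.323 μm/a
  chloride contribution → 67.42 μm/a
  total first-year rate 69.75 μm/a

r_corr = 69.7 μm/a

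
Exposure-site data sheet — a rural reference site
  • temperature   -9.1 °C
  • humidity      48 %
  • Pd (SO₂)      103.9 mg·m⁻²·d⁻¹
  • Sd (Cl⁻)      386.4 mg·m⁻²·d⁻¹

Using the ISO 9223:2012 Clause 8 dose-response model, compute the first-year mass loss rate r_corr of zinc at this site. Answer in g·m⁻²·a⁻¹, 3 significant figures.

zinc: T≤10 °C ⇒ hinge +0.038·(-9.1−10) = -0.7258
  Pd branch = 0.0129·Pd^0.44·e^(0.046·RH+f) = 0.4381 μm/a
  Cl⁻ term: 0.0175·386.4^0.57·exp(0.008·48+0.085·-9.1) = 0.3536
  r_corr = 0.4381 + 0.3536 = 0.7917 μm/a
Convert to mass loss: 0.7917 μm/a × 7.14 g/cm³ = 5.653 g·m⁻²·a⁻¹

r_corr = 5.65 g·m⁻²·a⁻¹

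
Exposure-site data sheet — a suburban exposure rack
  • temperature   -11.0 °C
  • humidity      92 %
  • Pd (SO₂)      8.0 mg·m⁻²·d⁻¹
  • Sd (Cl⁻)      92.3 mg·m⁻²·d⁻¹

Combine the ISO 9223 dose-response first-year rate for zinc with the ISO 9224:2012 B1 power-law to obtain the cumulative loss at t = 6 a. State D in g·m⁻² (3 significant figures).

D(6) = 36.4 g·m⁻²

zinc: T≤10 °C ⇒ hinge +0.038·(-11.0−10) = -0.7980
  sulphur-dioxide contribution → 0.9984 μm/a
  chloride contribution → 0.1891 μm/a
  total first-year rate 1.188 μm/a
Long-term exponent b (ISO 9224 Table 2, B1) = 0.813
  D(6) = 1.188 × 6^0.813 = 1.188 × 4.292 = 5.097 μm
  Mass loss = 5.097 μm × 7.14 g/cm³ = 36.39 g·m⁻²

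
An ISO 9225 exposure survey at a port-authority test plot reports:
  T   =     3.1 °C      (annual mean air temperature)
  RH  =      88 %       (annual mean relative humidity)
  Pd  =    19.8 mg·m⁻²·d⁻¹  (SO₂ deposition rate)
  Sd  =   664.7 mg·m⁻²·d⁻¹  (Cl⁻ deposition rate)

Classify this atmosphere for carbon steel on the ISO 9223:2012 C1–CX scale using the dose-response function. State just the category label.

C5

carbon steel: temperature factor f = +0.150·(-6.9) = -1.0350
  sulphur-dioxide contribution → 17.26 μm/a
  chloride contribution → 118.5 μm/a
  ⇒ r_corr(carbon steel) = 135.7 μm/a
136 μm/a falls in (80, 200] for carbon steel → category C5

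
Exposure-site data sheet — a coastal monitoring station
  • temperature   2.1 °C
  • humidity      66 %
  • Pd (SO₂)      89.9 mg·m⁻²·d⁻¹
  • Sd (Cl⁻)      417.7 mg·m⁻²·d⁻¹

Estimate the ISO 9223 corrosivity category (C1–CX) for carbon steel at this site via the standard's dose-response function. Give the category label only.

C4

carbon steel: f(T) = +0.150·(T−10) [T≤10 °C] = -1.1850
  SO₂ term: 1.77·89.9^0.52·exp(0.02·66-1.1850) = 21.02
  Sd branch = 0.102·Sd^0.62·e^(0.033·RH+0.04·T) = 41.3 μm/a
  sum: 21.02 + 41.3 → r_corr = 62.31 μm/a
ISO 9223 Table 2 (carbon steel): 50 < 62.3 ≤ 80 μm/a ⇒ C4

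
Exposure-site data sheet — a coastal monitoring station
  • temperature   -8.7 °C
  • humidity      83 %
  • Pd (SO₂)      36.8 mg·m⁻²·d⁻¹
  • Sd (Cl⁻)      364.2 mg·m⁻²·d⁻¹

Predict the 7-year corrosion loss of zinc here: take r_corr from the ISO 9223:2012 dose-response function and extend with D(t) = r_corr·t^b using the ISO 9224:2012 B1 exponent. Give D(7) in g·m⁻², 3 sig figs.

D(7) = 65.2 g·m⁻²

zinc: T≤10 °C ⇒ hinge +0.038·(-8.7−10) = -0.7106
  Pd branch = 0.0129·Pd^0.44·e^(0.046·RH+f) = 1.41 μm/a
  Cl⁻ term: 0.0175·364.2^0.57·exp(0.008·83+0.085·-8.7) = 0.468
  sum: 1.41 + 0.468 → r_corr = 1.878 μm/a
Power-law: D(7) = r_corr · 7^0.813
  D(7) = 1.878 × 7^0.813 = 1.878 × 4.865 = 9.134 μm
  Mass loss = 9.134 μm × 7.14 g/cm³ = 65.22 g·m⁻²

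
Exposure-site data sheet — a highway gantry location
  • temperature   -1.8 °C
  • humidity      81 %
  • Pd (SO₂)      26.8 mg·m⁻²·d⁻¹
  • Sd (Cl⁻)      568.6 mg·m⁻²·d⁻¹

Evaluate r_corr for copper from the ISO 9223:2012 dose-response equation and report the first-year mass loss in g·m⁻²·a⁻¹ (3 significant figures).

copper: T≤10 °C ⇒ hinge +0.126·(-1.8−10) = -1.4868
  sulphur-dioxide contribution → 0.3353 μm/a
  chloride contribution → 0.9608 μm/a
  ⇒ r_corr(copper) = 1.296 μm/a
Convert to mass loss: 1.296 μm/a × 8.96 g/cm³ = 11.61 g·m⁻²·a⁻¹

r_corr = 11.6 g·m⁻²·a⁻¹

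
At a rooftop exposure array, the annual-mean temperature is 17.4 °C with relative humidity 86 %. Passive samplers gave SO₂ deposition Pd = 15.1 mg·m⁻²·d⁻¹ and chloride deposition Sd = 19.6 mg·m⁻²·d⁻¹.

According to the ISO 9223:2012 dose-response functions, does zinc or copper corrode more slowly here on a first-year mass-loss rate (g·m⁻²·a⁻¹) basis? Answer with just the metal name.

zinc

zinc: T>10 °C ⇒ hinge -0.071·(17.4−10) = -0.5254
  Pd branch = 0.0129·Pd^0.44·e^(0.046·RH+f) = 1.316 μm/a
  Sd branch = 0.0175·Sd^0.57·e^(0.008·RH+0.085·T) = 0.8332 μm/a
  r_corr = 1.316 + 0.8332 = 2.149 μm/a
  mass loss = 2.149 μm/a × 7.14 g/cm³ = 15.34 g·m⁻²·a⁻¹
copper: f(T) = -0.080·(T−10) [T>10 °C] = -0.5920
  Pd branch = 0.0053·Pd^0.26·e^(0.059·RH+f) = 0.9491 μm/a
  Sd branch = 0.01025·Sd^0.27·e^(0.036·RH+0.049·T) = 1.187 μm/a
  r_corr = 0.9491 + 1.187 = 2.136 μm/a
  mass loss = 2.136 μm/a × 8.96 g/cm³ = 19.14 g·m⁻²·a⁻¹
Ordering by g·m⁻²·a⁻¹: copper (19.1) > zinc (15.3)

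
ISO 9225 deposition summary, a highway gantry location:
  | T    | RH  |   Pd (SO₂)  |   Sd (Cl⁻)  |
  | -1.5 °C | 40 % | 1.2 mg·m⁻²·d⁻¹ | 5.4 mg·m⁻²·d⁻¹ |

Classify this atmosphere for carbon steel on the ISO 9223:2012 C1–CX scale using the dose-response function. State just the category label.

carbon steel: T≤10 °C ⇒ hinge +0.150·(-1.5−10) = -1.7250
  SO₂ term: 1.77·1.2^0.52·exp(0.02·40-1.7250) = 0.7717
  Sd branch = 0.102·Sd^0.62·e^(0.033·RH+0.04·T) = 1.023 μm/a
  sum: 0.7717 + 1.023 → r_corr = 1.795 μm/a
Category bounds: 1.3…25 μm/a bracket r_corr ⇒ C2

C2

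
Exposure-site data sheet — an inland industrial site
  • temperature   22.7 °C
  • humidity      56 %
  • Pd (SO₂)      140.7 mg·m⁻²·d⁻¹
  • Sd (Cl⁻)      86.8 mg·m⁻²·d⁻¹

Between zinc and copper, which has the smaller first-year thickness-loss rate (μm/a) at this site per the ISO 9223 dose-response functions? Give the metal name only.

zinc: temperature factor f = -0.071·(12.7) = -0.9017
  sulphur-dioxide contribution → 0.6067 μm/a
  chloride contribution → 2.402 μm/a
  total first-year rate 3.008 μm/a
copper: f(T) = -0.080·(T−10) [T>10 °C] = -1.0160
  sulphur-dioxide contribution → 0.189 μm/a
  chloride contribution → 0.7811 μm/a
  ⇒ r_corr(copper) = 0.9702 μm/a
Ordering by μm/a: zinc (3.01) > copper (0.97)

copper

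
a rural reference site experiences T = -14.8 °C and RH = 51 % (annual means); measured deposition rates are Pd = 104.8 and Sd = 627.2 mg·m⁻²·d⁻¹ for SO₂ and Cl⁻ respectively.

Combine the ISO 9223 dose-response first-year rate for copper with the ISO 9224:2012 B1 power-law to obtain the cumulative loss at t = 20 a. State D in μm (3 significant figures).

D(20) = 1.42 μm

copper: temperature factor f = +0.126·(-24.8) = -3.1248
  SO₂ term: 0.0053·104.8^0.26·exp(0.059·51-3.1248) = 0.01582
  Cl⁻ term: 0.01025·627.2^0.27·exp(0.036·51+0.049·-14.8) = 0.1772
  r_corr = 0.01582 + 0.1772 = 0.193 μm/a
ISO 9224: D(t) = r_corr · t^b with b = 0.667 (copper, B1)
  D(20) = 0.193 × 20^0.667 = 0.193 × 7.375 = 1.424 μm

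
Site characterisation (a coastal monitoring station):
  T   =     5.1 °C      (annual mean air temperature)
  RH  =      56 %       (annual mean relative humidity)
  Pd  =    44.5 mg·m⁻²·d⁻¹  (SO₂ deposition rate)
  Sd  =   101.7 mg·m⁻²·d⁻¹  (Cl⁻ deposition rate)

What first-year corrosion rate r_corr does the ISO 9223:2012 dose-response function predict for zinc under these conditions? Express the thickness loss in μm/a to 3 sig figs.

zinc: T≤10 °C ⇒ hinge +0.038·(5.1−10) = -0.1862
  SO₂ term: 0.0129·44.5^0.44·exp(0.046·56-0.1862) = 0.7477
  Sd branch = 0.0175·Sd^0.57·e^(0.008·RH+0.085·T) = 0.5889 μm/a
  sum: 0.7477 + 0.5889 → r_corr = 1.337 μm/a

r_corr = 1.34 μm/a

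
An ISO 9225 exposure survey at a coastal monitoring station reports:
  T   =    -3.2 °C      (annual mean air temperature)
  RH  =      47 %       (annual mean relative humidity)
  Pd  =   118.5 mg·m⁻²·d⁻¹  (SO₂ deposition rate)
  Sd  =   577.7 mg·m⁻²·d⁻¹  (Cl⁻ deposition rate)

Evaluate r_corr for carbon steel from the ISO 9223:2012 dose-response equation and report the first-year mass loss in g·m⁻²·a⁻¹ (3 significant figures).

r_corr = 230 g·m⁻²·a⁻¹

carbon steel: f(T) = +0.150·(T−10) [T≤10 °C] = -1.9800
  sulphur-dioxide contribution → 7.493 μm/a
  chloride contribution → 21.82 μm/a
  ⇒ r_corr(carbon steel) = 29.31 μm/a
Convert to mass loss: 29.31 μm/a × 7.85 g/cm³ = 230.1 g·m⁻²·a⁻¹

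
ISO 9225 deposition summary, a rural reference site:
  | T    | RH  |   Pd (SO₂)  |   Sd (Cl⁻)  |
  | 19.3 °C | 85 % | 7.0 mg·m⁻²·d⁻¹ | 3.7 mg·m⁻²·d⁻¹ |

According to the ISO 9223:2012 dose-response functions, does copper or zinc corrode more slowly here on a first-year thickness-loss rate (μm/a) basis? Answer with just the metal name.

zinc

copper: temperature factor f = -0.080·(9.3) = -0.7440
  Pd branch = 0.0053·Pd^0.26·e^(0.059·RH+f) = 0.6293 μm/a
  Sd branch = 0.01025·Sd^0.27·e^(0.036·RH+0.049·T) = 0.8013 μm/a
  sum: 0.6293 + 0.8013 → r_corr = 1.431 μm/a
zinc: temperature factor f = -0.071·(9.3) = -0.6603
  Pd branch = 0.0129·Pd^0.44·e^(0.046·RH+f) = 0.783 μm/a
  Cl⁻ term: 0.0175·3.7^0.57·exp(0.008·85+0.085·19.3) = 0.3756
  sum: 0.783 + 0.3756 → r_corr = 1.159 μm/a
Ordering by μm/a: copper (1.43) > zinc (1.16)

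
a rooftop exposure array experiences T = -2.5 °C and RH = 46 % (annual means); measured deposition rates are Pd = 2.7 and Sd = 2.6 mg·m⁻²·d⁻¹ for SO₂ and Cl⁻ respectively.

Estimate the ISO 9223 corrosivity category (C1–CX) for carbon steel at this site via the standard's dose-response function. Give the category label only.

carbon steel: temperature factor f = +0.150·(-12.5) = -1.8750
  sulphur-dioxide contribution → 1.142 μm/a
  chloride contribution → 0.7616 μm/a
  total first-year rate 1.903 μm/a
Category bounds: 1.3…25 μm/a bracket r_corr ⇒ C2

C2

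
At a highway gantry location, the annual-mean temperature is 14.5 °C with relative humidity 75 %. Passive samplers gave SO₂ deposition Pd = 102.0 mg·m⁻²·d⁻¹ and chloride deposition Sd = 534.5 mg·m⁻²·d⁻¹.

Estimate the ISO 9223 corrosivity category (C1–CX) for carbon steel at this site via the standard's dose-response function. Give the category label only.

C5

carbon steel: temperature factor f = -0.054·(4.5) = -0.2430
  sulphur-dioxide contribution → 68.92 μm/a
  chloride contribution → 106.3 μm/a
  ⇒ r_corr(carbon steel) = 175.3 μm/a
ISO 9223 Table 2 (carbon steel): 80 < 175 ≤ 200 μm/a ⇒ C5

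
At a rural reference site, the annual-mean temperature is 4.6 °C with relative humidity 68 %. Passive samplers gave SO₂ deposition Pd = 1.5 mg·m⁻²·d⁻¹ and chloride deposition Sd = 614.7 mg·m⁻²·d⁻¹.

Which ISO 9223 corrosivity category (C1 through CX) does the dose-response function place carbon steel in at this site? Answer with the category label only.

carbon steel: f(T) = +0.150·(T−10) [T≤10 °C] = -0.8100
  Pd branch = 1.77·Pd^0.52·e^(0.02·RH+f) = 3.788 μm/a
  Sd branch = 0.102·Sd^0.62·e^(0.033·RH+0.04·T) = 61.95 μm/a
  r_corr = 3.788 + 61.95 = 65.74 μm/a
65.7 μm/a falls in (50, 80] for carbon steel → category C4

C4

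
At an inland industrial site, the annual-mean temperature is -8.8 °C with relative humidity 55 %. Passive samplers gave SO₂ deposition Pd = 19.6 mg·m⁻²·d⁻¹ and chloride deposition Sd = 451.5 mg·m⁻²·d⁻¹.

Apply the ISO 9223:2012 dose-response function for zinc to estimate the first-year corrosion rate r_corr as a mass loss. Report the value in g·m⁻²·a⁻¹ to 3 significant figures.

zinc: f(T) = +0.038·(T−10) [T≤10 °C] = -0.7144
  sulphur-dioxide contribution → 0.2936 μm/a
  chloride contribution → 0.4192 μm/a
  total first-year rate 0.7128 μm/a
Convert to mass loss: 0.7128 μm/a × 7.14 g/cm³ = 5.089 g·m⁻²·a⁻¹

r_corr = 5.09 g·m⁻²·a⁻¹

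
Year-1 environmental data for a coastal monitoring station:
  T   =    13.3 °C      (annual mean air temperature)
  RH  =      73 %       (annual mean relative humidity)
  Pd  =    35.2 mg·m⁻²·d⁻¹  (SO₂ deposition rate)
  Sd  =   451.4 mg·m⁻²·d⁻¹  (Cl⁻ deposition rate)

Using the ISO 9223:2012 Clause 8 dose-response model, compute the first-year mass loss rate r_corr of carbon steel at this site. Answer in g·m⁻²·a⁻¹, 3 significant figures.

carbon steel: f(T) = -0.054·(T−10) [T>10 °C] = -0.1782
  sulphur-dioxide contribution → 40.63 μm/a
  chloride contribution → 85.45 μm/a
  ⇒ r_corr(carbon steel) = 126.1 μm/a
Convert to mass loss: 126.1 μm/a × 7.85 g/cm³ = 989.7 g·m⁻²·a⁻¹

r_corr = 990 g·m⁻²·a⁻¹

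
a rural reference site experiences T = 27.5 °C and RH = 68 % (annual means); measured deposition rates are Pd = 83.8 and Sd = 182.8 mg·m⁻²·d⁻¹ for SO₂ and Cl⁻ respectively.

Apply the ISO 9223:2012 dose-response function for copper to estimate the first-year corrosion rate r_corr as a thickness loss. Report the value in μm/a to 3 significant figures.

copper: temperature factor f = -0.080·(17.5) = -1.4000
  Pd branch = 0.0053·Pd^0.26·e^(0.059·RH+f) = 0.2284 μm/a
  Sd branch = 0.01025·Sd^0.27·e^(0.036·RH+0.049·T) = 1.861 μm/a
  sum: 0.2284 + 1.861 → r_corr = 2.09 μm/a

r_corr = 2.09 μm/a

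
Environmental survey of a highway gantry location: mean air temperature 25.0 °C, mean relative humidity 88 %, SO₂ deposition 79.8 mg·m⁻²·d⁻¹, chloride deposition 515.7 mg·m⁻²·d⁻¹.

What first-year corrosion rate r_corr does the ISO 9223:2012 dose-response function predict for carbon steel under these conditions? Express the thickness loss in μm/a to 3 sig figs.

carbon steel: temperature factor f = -0.054·(15.0) = -0.8100
  Pd branch = 1.77·Pd^0.52·e^(0.02·RH+f) = 44.63 μm/a
  Cl⁻ term: 0.102·515.7^0.62·exp(0.033·88+0.04·25.0) = 243.1
  sum: 44.63 + 243.1 → r_corr = 287.7 μm/a

r_corr = 288 μm/a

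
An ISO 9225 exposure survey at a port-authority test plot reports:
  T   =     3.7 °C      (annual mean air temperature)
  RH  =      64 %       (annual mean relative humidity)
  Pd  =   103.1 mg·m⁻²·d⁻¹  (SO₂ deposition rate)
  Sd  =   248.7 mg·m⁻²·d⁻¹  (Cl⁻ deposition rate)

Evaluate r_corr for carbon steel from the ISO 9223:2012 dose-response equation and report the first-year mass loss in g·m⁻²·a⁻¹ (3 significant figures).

carbon steel: T≤10 °C ⇒ hinge +0.150·(3.7−10) = -0.9450
  sulphur-dioxide contribution → 27.56 μm/a
  chloride contribution → 29.88 μm/a
  ⇒ r_corr(carbon steel) = 57.45 μm/a
Convert to mass loss: 57.45 μm/a × 7.85 g/cm³ = 451 g·m⁻²·a⁻¹

r_corr = 451 g·m⁻²·a⁻¹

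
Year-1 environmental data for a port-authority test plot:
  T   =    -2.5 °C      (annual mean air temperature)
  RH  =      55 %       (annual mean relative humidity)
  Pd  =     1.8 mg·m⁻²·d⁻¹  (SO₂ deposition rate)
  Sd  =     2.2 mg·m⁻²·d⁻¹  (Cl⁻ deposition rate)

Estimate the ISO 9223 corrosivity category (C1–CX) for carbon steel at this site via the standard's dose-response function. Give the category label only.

carbon steel: T≤10 °C ⇒ hinge +0.150·(-2.5−10) = -1.8750
  Pd branch = 1.77·Pd^0.52·e^(0.02·RH+f) = 1.107 μm/a
  Cl⁻ term: 0.102·2.2^0.62·exp(0.033·55+0.04·-2.5) = 0.9241
  sum: 1.107 + 0.9241 → r_corr = 2.031 μm/a
2.03 μm/a falls in (1.3, 25] for carbon steel → category C2

C2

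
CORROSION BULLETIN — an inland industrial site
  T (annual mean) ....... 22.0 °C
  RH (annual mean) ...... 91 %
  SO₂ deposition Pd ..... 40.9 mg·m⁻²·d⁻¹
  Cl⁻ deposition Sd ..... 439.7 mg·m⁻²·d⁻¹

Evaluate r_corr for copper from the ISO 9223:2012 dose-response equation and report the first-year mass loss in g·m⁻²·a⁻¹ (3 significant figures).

r_corr = 47.2 g·m⁻²·a⁻¹

copper: T>10 °C ⇒ hinge -0.080·(22.0−10) = -0.9600
  Pd branch = 0.0053·Pd^0.26·e^(0.059·RH+f) = 1.143 μm/a
  Cl⁻ term: 0.01025·439.7^0.27·exp(0.036·91+0.049·22.0) = 4.124
  r_corr = 1.143 + 4.124 = 5.267 μm/a
Convert to mass loss: 5.267 μm/a × 8.96 g/cm³ = 47.19 g·m⁻²·a⁻¹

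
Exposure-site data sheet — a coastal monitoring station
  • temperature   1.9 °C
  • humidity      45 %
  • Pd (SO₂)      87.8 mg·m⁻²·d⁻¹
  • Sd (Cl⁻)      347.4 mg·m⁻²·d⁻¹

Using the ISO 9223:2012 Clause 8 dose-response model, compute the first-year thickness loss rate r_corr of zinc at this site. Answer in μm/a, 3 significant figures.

r_corr = 1.37 μm/a

zinc: temperature factor f = +0.038·(-8.1) = -0.3078
  SO₂ term: 0.0129·87.8^0.44·exp(0.046·45-0.3078) = 0.5383
  Sd branch = 0.0175·Sd^0.57·e^(0.008·RH+0.085·T) = 0.8276 μm/a
  sum: 0.5383 + 0.8276 → r_corr = 1.366 μm/a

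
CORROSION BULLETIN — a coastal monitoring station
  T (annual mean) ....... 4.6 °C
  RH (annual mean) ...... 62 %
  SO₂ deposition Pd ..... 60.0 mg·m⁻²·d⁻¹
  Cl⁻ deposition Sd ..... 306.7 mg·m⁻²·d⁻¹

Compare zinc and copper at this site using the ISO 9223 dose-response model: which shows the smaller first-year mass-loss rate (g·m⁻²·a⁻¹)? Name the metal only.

copper

zinc: temperature factor f = +0.038·(-5.4) = -0.2052
  Pd branch = 0.0129·Pd^0.44·e^(0.046·RH+f) = 1.103 μm/a
  Sd branch = 0.0175·Sd^0.57·e^(0.008·RH+0.085·T) = 1.111 μm/a
  r_corr = 1.103 + 1.111 = 2.214 μm/a
  mass loss = 2.214 μm/a × 7.14 g/cm³ = 15.81 g·m⁻²·a⁻¹
copper: T≤10 °C ⇒ hinge +0.126·(4.6−10) = -0.6804
  SO₂ term: 0.0053·60.0^0.26·exp(0.059·62-0.6804) = 0.3018
  Sd branch = 0.01025·Sd^0.27·e^(0.036·RH+0.049·T) = 0.5615 μm/a
  sum: 0.3018 + 0.5615 → r_corr = 0.8634 μm/a
  mass loss = 0.8634 μm/a × 8.96 g/cm³ = 7.736 g·m⁻²·a⁻¹
Ordering by g·m⁻²·a⁻¹: zinc (15.8) > copper (7.74)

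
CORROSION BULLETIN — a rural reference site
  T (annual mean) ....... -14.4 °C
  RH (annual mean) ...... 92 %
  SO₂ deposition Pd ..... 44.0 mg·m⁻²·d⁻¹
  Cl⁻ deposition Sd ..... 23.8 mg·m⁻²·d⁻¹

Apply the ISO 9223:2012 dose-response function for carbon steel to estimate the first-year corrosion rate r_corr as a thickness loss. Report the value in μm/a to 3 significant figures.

r_corr = 10.6 μm/a

carbon steel: T≤10 °C ⇒ hinge +0.150·(-14.4−10) = -3.6600
  SO₂ term: 1.77·44.0^0.52·exp(0.02·92-3.6600) = 2.052
  Cl⁻ term: 0.102·23.8^0.62·exp(0.033·92+0.04·-14.4) = 8.52
  r_corr = 2.052 + 8.52 = 10.57 μm/a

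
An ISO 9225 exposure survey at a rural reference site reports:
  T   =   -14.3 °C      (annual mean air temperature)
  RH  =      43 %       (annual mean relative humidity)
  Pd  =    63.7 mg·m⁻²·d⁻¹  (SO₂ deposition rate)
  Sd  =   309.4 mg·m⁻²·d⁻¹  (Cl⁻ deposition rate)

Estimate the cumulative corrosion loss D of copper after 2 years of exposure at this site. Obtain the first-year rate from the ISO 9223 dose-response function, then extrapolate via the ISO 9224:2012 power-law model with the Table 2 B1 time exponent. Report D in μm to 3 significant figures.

copper: T≤10 °C ⇒ hinge +0.126·(-14.3−10) = -3.0618
  Pd branch = 0.0053·Pd^0.26·e^(0.059·RH+f) = 0.009235 μm/a
  Sd branch = 0.01025·Sd^0.27·e^(0.036·RH+0.049·T) = 0.1125 μm/a
  sum: 0.009235 + 0.1125 → r_corr = 0.1217 μm/a
Power-law: D(2) = r_corr · 2^0.667
  D(2) = 0.1217 × 2^0.667 = 0.1217 × 1.588 = 0.1933 μm

D(2) = 0.193 μm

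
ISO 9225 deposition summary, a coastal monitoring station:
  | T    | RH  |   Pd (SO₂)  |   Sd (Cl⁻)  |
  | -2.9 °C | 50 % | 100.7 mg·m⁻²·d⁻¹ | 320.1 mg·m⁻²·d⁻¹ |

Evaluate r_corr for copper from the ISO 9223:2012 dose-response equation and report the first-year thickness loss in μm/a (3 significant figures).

copper: T≤10 °C ⇒ hinge +0.126·(-2.9−10) = -1.6254
  SO₂ term: 0.0053·100.7^0.26·exp(0.059·50-1.6254) = 0.06612
  Cl⁻ term: 0.01025·320.1^0.27·exp(0.036·50+0.049·-2.9) = 0.2554
  sum: 0.06612 + 0.2554 → r_corr = 0.3215 μm/a

r_corr = 0.321 μm/a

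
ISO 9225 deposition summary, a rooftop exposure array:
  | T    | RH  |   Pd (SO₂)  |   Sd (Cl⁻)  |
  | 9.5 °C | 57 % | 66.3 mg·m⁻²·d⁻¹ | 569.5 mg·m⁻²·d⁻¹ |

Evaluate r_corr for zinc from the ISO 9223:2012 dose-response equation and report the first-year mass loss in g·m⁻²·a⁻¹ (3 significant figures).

r_corr = 24.3 g·m⁻²·a⁻¹

zinc: T≤10 °C ⇒ hinge +0.038·(9.5−10) = -0.0190
  Pd branch = 0.0129·Pd^0.44·e^(0.046·RH+f) = 1.103 μm/a
  Cl⁻ term: 0.0175·569.5^0.57·exp(0.008·57+0.085·9.5) = 2.304
  r_corr = 1.103 + 2.304 = 3.406 μm/a
Convert to mass loss: 3.406 μm/a × 7.14 g/cm³ = 24.32 g·m⁻²·a⁻¹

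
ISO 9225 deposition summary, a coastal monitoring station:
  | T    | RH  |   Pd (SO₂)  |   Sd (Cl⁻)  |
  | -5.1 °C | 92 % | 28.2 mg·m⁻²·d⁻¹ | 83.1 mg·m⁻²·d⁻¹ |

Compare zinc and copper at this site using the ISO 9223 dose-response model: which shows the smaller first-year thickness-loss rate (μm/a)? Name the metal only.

zinc: T≤10 °C ⇒ hinge +0.038·(-5.1−10) = -0.5738
  SO₂ term: 0.0129·28.2^0.44·exp(0.046·92-0.5738) = 2.175
  Sd branch = 0.0175·Sd^0.57·e^(0.008·RH+0.085·T) = 0.2942 μm/a
  r_corr = 2.175 + 0.2942 = 2.469 μm/a
copper: f(T) = +0.126·(T−10) [T≤10 °C] = -1.9026
  Pd branch = 0.0053·Pd^0.26·e^(0.059·RH+f) = 0.4289 μm/a
  Sd branch = 0.01025·Sd^0.27·e^(0.036·RH+0.049·T) = 0.7226 μm/a
  r_corr = 0.4289 + 0.7226 = 1.151 μm/a
Ordering by μm/a: zinc (2.47) > copper (1.15)

copper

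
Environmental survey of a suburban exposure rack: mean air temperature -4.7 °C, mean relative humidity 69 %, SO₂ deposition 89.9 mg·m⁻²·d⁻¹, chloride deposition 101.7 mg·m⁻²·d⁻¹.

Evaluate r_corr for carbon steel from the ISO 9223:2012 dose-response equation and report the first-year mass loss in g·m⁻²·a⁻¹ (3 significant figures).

carbon steel: T≤10 °C ⇒ hinge +0.150·(-4.7−10) = -2.2050
  Pd branch = 1.77·Pd^0.52·e^(0.02·RH+f) = 8.047 μm/a
  Cl⁻ term: 0.102·101.7^0.62·exp(0.033·69+0.04·-4.7) = 14.47
  sum: 8.047 + 14.47 → r_corr = 22.51 μm/a
Convert to mass loss: 22.51 μm/a × 7.85 g/cm³ = 176.7 g·m⁻²·a⁻¹

r_corr = 177 g·m⁻²·a⁻¹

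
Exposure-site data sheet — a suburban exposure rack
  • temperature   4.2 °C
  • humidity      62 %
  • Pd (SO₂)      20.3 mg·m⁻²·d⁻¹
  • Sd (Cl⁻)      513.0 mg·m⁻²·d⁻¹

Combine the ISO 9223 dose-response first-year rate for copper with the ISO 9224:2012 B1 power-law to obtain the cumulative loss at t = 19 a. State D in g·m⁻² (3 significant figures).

copper: temperature factor f = +0.126·(-5.8) = -0.7308
  SO₂ term: 0.0053·20.3^0.26·exp(0.059·62-0.7308) = 0.2165
  Cl⁻ term: 0.01025·513.0^0.27·exp(0.036·62+0.049·4.2) = 0.6327
  r_corr = 0.2165 + 0.6327 = 0.8492 μm/a
Long-term exponent b (ISO 9224 Table 2, B1) = 0.667
  D(19) = 0.8492 × 19^0.667 = 0.8492 × 7.127 = 6.052 μm
  Mass loss = 6.052 μm × 8.96 g/cm³ = 54.23 g·m⁻²

D(19) = 54.2 g·m⁻²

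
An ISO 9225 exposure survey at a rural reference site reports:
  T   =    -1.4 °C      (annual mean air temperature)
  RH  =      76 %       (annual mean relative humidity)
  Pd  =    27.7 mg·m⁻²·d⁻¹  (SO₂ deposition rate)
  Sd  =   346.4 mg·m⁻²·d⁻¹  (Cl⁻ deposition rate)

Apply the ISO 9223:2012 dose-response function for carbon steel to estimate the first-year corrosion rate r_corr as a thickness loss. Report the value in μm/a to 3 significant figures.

carbon steel: temperature factor f = +0.150·(-11.4) = -1.7100
  SO₂ term: 1.77·27.7^0.52·exp(0.02·76-1.7100) = 8.233
  Sd branch = 0.102·Sd^0.62·e^(0.033·RH+0.04·T) = 44.47 μm/a
  sum: 8.233 + 44.47 → r_corr = 52.7 μm/a

r_corr = 52.7 μm/a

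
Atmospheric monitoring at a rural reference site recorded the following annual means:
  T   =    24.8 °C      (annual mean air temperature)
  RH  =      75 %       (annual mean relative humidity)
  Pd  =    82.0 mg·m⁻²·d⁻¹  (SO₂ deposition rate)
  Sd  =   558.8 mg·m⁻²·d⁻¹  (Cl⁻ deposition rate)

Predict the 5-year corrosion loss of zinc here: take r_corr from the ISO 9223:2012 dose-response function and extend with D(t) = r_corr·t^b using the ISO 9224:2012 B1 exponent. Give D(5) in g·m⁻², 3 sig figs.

zinc: temperature factor f = -0.071·(14.8) = -1.0508
  SO₂ term: 0.0129·82.0^0.44·exp(0.046·75-1.0508) = 0.9877
  Sd branch = 0.0175·Sd^0.57·e^(0.008·RH+0.085·T) = 9.661 μm/a
  sum: 0.9877 + 9.661 → r_corr = 10.65 μm/a
ISO 9224: D(t) = r_corr · t^b with b = 0.813 (zinc, B1)
  D(5) = 10.65 × 5^0.813 = 10.65 × 3.701 = 39.41 μm
  Mass loss = 39.41 μm × 7.14 g/cm³ = 281.4 g·m⁻²

D(5) = 281 g·m⁻²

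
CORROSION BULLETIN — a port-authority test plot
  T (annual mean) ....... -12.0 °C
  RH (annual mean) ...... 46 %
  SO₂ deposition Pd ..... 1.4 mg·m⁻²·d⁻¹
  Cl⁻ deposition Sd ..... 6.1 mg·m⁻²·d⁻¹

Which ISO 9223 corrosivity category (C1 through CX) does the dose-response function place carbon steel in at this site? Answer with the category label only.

C1

carbon steel: T≤10 °C ⇒ hinge +0.150·(-12.0−10) = -3.3000
  SO₂ term: 1.77·1.4^0.52·exp(0.02·46-3.3000) = 0.1951
  Cl⁻ term: 0.102·6.1^0.62·exp(0.033·46+0.04·-12.0) = 0.8837
  r_corr = 0.1951 + 0.8837 = 1.079 μm/a
1.08 μm/a falls in (0, 1.3] for carbon steel → category C1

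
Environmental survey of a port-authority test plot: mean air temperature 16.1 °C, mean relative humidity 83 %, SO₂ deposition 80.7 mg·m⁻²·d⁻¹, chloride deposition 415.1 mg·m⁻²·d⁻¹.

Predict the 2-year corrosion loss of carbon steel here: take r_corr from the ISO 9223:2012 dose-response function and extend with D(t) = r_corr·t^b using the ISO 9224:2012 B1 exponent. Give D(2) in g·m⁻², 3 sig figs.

D(2) = 2.16e+03 g·m⁻²

carbon steel: temperature factor f = -0.054·(6.1) = -0.3294
  sulphur-dioxide contribution → 65.68 μm/a
  chloride contribution → 126.2 μm/a
  ⇒ r_corr(carbon steel) = 191.9 μm/a
Power-law: D(2) = r_corr · 2^0.523
  D(2) = 191.9 × 2^0.523 = 191.9 × 1.437 = 275.7 μm
  Mass loss = 275.7 μm × 7.85 g/cm³ = 2164 g·m⁻²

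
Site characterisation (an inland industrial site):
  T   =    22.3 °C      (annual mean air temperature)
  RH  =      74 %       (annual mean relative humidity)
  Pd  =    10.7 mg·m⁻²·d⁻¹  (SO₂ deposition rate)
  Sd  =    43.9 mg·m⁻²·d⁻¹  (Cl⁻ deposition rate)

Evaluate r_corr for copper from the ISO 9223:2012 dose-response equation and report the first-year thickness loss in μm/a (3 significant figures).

r_corr = 1.51 μm/a

copper: f(T) = -0.080·(T−10) [T>10 °C] = -0.9840
  Pd branch = 0.0053·Pd^0.26·e^(0.059·RH+f) = 0.2889 μm/a
  Sd branch = 0.01025·Sd^0.27·e^(0.036·RH+0.049·T) = 1.218 μm/a
  r_corr = 0.2889 + 1.218 = 1.507 μm/a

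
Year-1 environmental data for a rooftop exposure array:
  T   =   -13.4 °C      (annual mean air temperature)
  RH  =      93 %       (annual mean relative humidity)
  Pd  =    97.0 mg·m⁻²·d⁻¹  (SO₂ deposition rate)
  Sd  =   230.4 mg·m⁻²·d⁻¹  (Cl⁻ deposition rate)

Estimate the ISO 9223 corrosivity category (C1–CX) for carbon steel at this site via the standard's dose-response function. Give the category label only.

C3

carbon steel: T≤10 °C ⇒ hinge +0.150·(-13.4−10) = -3.5100
  sulphur-dioxide contribution → 3.669 μm/a
  chloride contribution → 37.45 μm/a
  ⇒ r_corr(carbon steel) = 41.11 μm/a
41.1 μm/a falls in (25, 50] for carbon steel → category C3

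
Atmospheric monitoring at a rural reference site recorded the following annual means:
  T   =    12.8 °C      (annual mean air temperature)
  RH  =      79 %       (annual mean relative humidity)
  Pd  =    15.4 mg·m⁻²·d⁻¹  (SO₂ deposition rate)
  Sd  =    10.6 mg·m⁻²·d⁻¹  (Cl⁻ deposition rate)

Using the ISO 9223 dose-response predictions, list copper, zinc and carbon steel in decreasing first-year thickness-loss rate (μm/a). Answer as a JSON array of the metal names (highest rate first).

["carbon steel", "zinc", "copper"]

copper: temperature factor f = -0.080·(2.8) = -0.2240
  Pd branch = 0.0053·Pd^0.26·e^(0.059·RH+f) = 0.912 μm/a
  Cl⁻ term: 0.01025·10.6^0.27·exp(0.036·79+0.049·12.8) = 0.6238
  sum: 0.912 + 0.6238 → r_corr = 1.536 μm/a
zinc: T>10 °C ⇒ hinge -0.071·(12.8−10) = -0.1988
  Pd branch = 0.0129·Pd^0.44·e^(0.046·RH+f) = 1.333 μm/a
  Cl⁻ term: 0.0175·10.6^0.57·exp(0.008·79+0.085·12.8) = 0.3754
  r_corr = 1.333 + 0.3754 = 1.709 μm/a
carbon steel: f(T) = -0.054·(T−10) [T>10 °C] = -0.1512
  Pd branch = 1.77·Pd^0.52·e^(0.02·RH+f) = 30.62 μm/a
  Sd branch = 0.102·Sd^0.62·e^(0.033·RH+0.04·T) = 9.974 μm/a
  sum: 30.62 + 9.974 → r_corr = 40.59 μm/a
Ordering by μm/a: carbon steel (40.6) > zinc (1.71) > copper (1.54)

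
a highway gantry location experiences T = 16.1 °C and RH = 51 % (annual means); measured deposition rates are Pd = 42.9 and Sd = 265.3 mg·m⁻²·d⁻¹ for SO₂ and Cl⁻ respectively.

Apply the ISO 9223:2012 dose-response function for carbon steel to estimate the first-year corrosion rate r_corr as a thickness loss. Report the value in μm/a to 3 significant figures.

r_corr = 58.2 μm/a

carbon steel: temperature factor f = -0.054·(6.1) = -0.3294
  SO₂ term: 1.77·42.9^0.52·exp(0.02·51-0.3294) = 24.93
  Cl⁻ term: 0.102·265.3^0.62·exp(0.033·51+0.04·16.1) = 33.26
  sum: 24.93 + 33.26 → r_corr = 58.19 μm/a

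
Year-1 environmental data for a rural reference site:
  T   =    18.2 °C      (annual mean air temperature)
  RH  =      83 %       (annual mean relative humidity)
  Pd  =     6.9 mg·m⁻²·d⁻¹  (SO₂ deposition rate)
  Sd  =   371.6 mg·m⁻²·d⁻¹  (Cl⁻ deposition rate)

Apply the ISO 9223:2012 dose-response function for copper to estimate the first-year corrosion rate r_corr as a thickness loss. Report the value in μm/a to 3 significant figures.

r_corr = 3.06 μm/a

copper: T>10 °C ⇒ hinge -0.080·(18.2−10) = -0.6560
  Pd branch = 0.0053·Pd^0.26·e^(0.059·RH+f) = 0.6084 μm/a
  Cl⁻ term: 0.01025·371.6^0.27·exp(0.036·83+0.049·18.2) = 2.453
  sum: 0.6084 + 2.453 → r_corr = 3.061 μm/a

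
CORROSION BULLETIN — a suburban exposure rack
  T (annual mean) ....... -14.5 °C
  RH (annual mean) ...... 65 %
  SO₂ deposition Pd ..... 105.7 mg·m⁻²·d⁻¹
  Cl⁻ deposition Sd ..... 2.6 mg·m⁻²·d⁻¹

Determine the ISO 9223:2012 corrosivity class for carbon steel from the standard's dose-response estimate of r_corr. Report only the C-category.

C2

carbon steel: T≤10 °C ⇒ hinge +0.150·(-14.5−10) = -3.6750
  Pd branch = 1.77·Pd^0.52·e^(0.02·RH+f) = 1.858 μm/a
  Cl⁻ term: 0.102·2.6^0.62·exp(0.033·65+0.04·-14.5) = 0.8822
  sum: 1.858 + 0.8822 → r_corr = 2.74 μm/a
2.74 μm/a falls in (1.3, 25] for carbon steel → category C2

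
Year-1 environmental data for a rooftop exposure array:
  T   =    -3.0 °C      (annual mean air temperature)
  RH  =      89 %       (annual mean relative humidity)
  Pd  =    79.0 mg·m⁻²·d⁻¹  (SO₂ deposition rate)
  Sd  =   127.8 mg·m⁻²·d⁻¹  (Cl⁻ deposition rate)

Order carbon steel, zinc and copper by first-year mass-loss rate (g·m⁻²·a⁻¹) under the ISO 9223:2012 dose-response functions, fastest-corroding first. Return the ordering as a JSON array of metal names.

carbon steel: temperature factor f = +0.150·(-13.0) = -1.9500
  sulphur-dioxide contribution → 14.48 μm/a
  chloride contribution → 34.52 μm/a
  ⇒ r_corr(carbon steel) = 49 μm/a
  mass loss = 49 μm/a × 7.85 g/cm³ = 384.7 g·m⁻²·a⁻¹
zinc: T≤10 °C ⇒ hinge +0.038·(-3.0−10) = -0.4940
  sulphur-dioxide contribution → 3.229 μm/a
  chloride contribution → 0.4388 μm/a
  ⇒ r_corr(zinc) = 3.667 μm/a
  mass loss = 3.667 μm/a × 7.14 g/cm³ = 26.18 g·m⁻²·a⁻¹
copper: f(T) = +0.126·(T−10) [T≤10 °C] = -1.6380
  sulphur-dioxide contribution → 0.612 μm/a
  chloride contribution → 0.8075 μm/a
  total first-year rate 1.419 μm/a
  mass loss = 1.419 μm/a × 8.96 g/cm³ = 12.72 g·m⁻²·a⁻¹
Ordering by g·m⁻²·a⁻¹: carbon steel (385) > zinc (26.2) > copper (12.7)

["carbon steel", "zinc", "copper"]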